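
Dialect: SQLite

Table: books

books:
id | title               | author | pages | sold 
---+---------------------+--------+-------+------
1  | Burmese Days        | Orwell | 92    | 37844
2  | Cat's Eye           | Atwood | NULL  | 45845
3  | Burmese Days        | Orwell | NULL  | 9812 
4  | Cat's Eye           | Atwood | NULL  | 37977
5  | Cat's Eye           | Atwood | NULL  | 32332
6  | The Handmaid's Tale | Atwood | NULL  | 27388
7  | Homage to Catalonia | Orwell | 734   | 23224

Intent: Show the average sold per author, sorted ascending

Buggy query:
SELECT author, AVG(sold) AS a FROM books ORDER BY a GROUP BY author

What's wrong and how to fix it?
Bug: ORDER BY appears before GROUP BY; SQL clause order requires GROUP BY first

Fix: Move ORDER BY to the end, after GROUP BY

Corrected query:
SELECT author, AVG(sold) AS a FROM books GROUP BY author ORDER BY a

Result:
author | a           
-------+-------------
Orwell | 23626.666667
Atwood | 35885.5     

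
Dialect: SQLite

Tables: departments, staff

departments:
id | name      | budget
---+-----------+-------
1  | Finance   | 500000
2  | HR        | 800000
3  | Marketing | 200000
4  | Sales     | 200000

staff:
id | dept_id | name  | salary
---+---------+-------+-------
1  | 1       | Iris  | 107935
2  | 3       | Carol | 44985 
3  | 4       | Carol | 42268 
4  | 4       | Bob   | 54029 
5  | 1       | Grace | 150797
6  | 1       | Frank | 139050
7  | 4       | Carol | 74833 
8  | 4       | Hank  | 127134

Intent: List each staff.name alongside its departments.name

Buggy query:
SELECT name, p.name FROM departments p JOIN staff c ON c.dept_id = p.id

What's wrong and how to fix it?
Bug: 'name' exists in both joined tables, so the database can't tell which one is meant

Fix: Qualify the column with its table alias (c.name)

Corrected query:
SELECT c.name, p.name FROM departments p JOIN staff c ON c.dept_id = p.id

Result:
name  | name     
------+----------
Iris  | Finance  
Carol | Marketing
Carol | Sales    
Bob   | Sales    
Grace | Finance  
Frank | Finance  
Carol | Sales    
Hank  | Sales    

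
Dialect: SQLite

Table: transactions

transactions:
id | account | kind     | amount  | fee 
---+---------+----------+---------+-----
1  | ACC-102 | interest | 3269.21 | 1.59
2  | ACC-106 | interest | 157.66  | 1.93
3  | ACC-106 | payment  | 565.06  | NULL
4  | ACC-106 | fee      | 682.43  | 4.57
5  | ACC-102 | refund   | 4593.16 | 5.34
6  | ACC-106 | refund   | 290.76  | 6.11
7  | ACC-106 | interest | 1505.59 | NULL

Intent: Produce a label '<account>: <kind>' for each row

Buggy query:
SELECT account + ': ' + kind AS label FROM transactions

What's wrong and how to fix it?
Bug: SQLite uses || for string concatenation; + coerces text to numbers (yielding 0)

Fix: Use the || operator for string concatenation

Corrected query:
SELECT account || ': ' || kind AS label FROM transactions

Result:
label            
-----------------
ACC-102: interest
ACC-106: interest
ACC-106: payment 
ACC-106: fee     
ACC-102: refund  
ACC-106: refund  
ACC-106: interest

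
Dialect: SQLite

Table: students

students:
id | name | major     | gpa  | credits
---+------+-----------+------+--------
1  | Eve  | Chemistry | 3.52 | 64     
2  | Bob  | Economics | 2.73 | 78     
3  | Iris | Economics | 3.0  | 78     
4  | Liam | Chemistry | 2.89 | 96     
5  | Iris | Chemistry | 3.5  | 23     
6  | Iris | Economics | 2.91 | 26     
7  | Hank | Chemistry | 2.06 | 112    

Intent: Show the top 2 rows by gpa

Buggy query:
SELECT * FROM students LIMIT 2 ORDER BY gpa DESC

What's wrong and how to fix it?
Bug: LIMIT must come after ORDER BY

Fix: Swap the clauses: ORDER BY first, then LIMIT

Corrected query:
SELECT * FROM students ORDER BY gpa DESC LIMIT 2

Result:
id | name | major     | gpa  | credits
---+------+-----------+------+--------
1  | Eve  | Chemistry | 3.52 | 64     
5  | Iris | Chemistry | 3.5  | 23     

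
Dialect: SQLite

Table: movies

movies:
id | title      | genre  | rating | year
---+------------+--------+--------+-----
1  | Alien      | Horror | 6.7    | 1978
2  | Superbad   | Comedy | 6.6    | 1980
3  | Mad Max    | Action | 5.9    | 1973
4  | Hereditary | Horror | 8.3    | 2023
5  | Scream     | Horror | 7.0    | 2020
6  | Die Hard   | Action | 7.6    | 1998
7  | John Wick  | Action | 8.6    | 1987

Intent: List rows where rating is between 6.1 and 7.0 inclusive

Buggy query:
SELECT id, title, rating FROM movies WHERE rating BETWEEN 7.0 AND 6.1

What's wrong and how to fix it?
Bug: The bounds are reversed; BETWEEN a AND b requires a <= b to match anything

Fix: Write BETWEEN 6.1 AND 7.0

Corrected query:
SELECT id, title, rating FROM movies WHERE rating BETWEEN 6.1 AND 7.0

Result:
id | title    | rating
---+----------+-------
1  | Alien    | 6.7   
2  | Superbad | 6.6   
5  | Scream   | 7     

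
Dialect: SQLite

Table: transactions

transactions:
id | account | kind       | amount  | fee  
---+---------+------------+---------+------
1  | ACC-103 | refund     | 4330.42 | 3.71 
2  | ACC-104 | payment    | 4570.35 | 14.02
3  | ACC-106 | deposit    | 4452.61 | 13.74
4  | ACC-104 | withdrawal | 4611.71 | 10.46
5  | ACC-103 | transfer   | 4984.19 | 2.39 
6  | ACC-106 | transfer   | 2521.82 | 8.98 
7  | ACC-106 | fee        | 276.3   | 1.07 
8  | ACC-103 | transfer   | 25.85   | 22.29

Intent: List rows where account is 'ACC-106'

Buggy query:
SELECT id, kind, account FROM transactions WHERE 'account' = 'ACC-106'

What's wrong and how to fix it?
Bug: Single quotes denote string literals in SQL; the column name is being compared as a constant string

Fix: Remove the quotes around the column name (or use double quotes for an identifier)

Corrected query:
SELECT id, kind, account FROM transactions WHERE account = 'ACC-106'

Result:
id | kind     | account
---+----------+--------
3  | deposit  | ACC-106
6  | transfer | ACC-106
7  | fee      | ACC-106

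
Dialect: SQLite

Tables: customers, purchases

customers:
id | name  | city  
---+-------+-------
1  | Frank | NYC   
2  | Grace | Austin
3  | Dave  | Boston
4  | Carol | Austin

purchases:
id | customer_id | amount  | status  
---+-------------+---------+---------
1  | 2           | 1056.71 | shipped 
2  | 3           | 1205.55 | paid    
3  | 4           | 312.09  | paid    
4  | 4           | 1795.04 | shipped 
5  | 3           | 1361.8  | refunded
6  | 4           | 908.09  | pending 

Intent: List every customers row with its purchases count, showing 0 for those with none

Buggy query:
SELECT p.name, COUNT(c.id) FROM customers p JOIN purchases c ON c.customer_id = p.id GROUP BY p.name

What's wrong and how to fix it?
Bug: An inner join excludes parents with zero children

Fix: Switch to LEFT JOIN to retain unmatched parent rows

Corrected query:
SELECT p.name, COUNT(c.id) FROM customers p LEFT JOIN purchases c ON c.customer_id = p.id GROUP BY p.name

Result:
name  | COUNT(c.id)
------+------------
Carol | 3          
Dave  | 2          
Frank | 0          
Grace | 1          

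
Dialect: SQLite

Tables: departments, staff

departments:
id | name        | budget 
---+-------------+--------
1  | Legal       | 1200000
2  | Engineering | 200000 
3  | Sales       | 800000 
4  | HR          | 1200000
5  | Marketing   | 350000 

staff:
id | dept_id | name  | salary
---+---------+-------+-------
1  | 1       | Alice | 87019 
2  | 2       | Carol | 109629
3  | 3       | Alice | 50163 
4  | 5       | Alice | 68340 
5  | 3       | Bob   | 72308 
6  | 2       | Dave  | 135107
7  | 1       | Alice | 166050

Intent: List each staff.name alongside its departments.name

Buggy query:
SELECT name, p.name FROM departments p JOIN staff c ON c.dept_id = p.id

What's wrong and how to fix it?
Bug: Both tables have a 'name' column; the unqualified reference is ambiguous

Fix: Prefix ambiguous columns with the table alias

Corrected query:
SELECT c.name, p.name FROM departments p JOIN staff c ON c.dept_id = p.id

Result:
name  | name       
------+------------
Alice | Legal      
Carol | Engineering
Alice | Sales      
Alice | Marketing  
Bob   | Sales      
Dave  | Engineering
Alice | Legal      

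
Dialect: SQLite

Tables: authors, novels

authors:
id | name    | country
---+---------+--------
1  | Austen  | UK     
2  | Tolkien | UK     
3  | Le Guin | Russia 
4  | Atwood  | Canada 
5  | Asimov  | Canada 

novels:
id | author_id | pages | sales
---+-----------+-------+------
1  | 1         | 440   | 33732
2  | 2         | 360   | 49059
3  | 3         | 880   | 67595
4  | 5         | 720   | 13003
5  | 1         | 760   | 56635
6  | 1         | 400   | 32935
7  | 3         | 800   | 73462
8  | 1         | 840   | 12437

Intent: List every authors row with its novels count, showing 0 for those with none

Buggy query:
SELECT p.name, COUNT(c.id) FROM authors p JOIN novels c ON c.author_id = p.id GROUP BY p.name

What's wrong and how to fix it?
Bug: INNER JOIN drops authors rows that have no matching novels rows

Fix: Switch to LEFT JOIN to retain unmatched parent rows

Corrected query:
SELECT p.name, COUNT(c.id) FROM authors p LEFT JOIN novels c ON c.author_id = p.id GROUP BY p.name

Result:
name    | COUNT(c.id)
--------+------------
Asimov  | 1          
Atwood  | 0          
Austen  | 4          
Le Guin | 2          
Tolkien | 1          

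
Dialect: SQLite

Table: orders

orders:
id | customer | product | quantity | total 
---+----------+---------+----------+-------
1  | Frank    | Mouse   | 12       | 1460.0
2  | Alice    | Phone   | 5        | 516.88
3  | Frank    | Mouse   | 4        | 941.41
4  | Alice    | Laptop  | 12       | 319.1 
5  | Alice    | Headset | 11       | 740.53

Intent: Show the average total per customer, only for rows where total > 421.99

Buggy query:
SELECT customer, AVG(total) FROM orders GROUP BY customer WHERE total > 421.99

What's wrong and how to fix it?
Bug: Row-level WHERE must come before GROUP BY in the clause order

Fix: Move the WHERE clause before GROUP BY

Corrected query:
SELECT customer, AVG(total) FROM orders WHERE total > 421.99 GROUP BY customer

Result:
customer | AVG(total)
---------+-----------
Alice    | 628.705   
Frank    | 1200.705  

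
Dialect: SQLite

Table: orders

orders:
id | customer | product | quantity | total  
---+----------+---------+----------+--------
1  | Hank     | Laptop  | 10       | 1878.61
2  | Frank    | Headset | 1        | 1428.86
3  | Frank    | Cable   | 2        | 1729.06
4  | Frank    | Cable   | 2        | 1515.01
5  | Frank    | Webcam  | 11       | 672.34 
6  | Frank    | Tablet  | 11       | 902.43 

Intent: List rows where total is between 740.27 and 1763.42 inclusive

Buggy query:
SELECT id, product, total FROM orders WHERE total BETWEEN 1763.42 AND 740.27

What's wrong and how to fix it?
Bug: BETWEEN expects the lower bound first; with 1763.42 AND 740.27 the range is empty

Fix: Write BETWEEN 740.27 AND 1763.42

Corrected query:
SELECT id, product, total FROM orders WHERE total BETWEEN 740.27 AND 1763.42

Result:
id | product | total  
---+---------+--------
2  | Headset | 1428.86
3  | Cable   | 1729.06
4  | Cable   | 1515.01
6  | Tablet  | 902.43 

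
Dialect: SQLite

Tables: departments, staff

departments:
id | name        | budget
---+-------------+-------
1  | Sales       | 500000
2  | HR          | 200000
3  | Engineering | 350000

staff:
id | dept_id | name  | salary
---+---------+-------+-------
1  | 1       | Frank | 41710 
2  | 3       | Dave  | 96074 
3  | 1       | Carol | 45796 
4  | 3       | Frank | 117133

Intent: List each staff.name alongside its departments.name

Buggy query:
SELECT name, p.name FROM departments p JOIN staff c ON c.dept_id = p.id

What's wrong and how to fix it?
Bug: 'name' exists in both joined tables, so the database can't tell which one is meant

Fix: Qualify the column with its table alias (c.name)

Corrected query:
SELECT c.name, p.name FROM departments p JOIN staff c ON c.dept_id = p.id

Result:
name  | name       
------+------------
Frank | Sales      
Dave  | Engineering
Carol | Sales      
Frank | Engineering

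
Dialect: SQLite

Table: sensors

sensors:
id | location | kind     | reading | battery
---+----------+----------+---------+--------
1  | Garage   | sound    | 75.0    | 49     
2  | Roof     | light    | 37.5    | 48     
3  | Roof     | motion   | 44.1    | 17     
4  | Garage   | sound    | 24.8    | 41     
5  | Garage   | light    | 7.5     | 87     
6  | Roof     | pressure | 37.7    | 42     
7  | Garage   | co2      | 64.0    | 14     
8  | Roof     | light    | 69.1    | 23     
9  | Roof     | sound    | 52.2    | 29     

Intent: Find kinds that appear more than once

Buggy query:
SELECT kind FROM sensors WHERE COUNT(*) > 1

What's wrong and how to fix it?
Bug: WHERE can't reference COUNT(*); aggregates are computed after WHERE

Fix: GROUP BY kind, then filter groups with HAVING COUNT(*) > 1

Corrected query:
SELECT kind FROM sensors GROUP BY kind HAVING COUNT(*) > 1

Result:
kind 
-----
light
sound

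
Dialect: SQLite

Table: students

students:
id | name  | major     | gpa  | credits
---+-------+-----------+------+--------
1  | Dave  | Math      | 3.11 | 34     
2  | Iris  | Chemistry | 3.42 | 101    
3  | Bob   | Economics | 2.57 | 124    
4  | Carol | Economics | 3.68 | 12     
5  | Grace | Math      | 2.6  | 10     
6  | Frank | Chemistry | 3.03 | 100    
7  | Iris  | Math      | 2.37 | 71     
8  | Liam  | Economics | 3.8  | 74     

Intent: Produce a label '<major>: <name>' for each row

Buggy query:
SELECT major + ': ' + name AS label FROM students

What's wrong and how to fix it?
Bug: SQLite uses || for string concatenation; + coerces text to numbers (yielding 0)

Fix: Replace + with || to concatenate text

Corrected query:
SELECT major || ': ' || name AS label FROM students

Result:
label           
----------------
Math: Dave      
Chemistry: Iris 
Economics: Bob  
Economics: Carol
Math: Grace     
Chemistry: Frank
Math: Iris      
Economics: Liam 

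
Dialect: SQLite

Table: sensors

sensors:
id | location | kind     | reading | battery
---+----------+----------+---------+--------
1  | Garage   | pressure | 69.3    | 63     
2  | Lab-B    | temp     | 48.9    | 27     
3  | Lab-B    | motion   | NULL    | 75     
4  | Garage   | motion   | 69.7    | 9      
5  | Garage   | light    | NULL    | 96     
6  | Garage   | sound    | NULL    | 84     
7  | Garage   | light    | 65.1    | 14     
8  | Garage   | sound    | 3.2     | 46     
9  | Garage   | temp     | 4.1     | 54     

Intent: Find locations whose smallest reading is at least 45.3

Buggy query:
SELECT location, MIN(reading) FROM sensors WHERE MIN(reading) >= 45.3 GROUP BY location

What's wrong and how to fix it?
Bug: Aggregates like MIN are computed per group after WHERE runs

Fix: Replace WHERE with HAVING after the GROUP BY

Corrected query:
SELECT location, MIN(reading) FROM sensors GROUP BY location HAVING MIN(reading) >= 45.3

Result:
location | MIN(reading)
---------+-------------
Lab-B    | 48.9        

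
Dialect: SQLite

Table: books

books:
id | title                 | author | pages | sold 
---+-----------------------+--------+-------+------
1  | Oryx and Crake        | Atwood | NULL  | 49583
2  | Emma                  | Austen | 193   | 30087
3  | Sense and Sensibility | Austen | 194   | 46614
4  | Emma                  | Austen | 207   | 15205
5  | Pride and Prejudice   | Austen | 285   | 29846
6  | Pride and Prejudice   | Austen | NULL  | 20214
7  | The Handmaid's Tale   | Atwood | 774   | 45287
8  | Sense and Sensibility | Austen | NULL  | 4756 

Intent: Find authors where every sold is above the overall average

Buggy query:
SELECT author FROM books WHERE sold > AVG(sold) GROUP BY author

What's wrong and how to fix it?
Bug: WHERE evaluates per row before aggregation, so AVG() is unavailable

Fix: Use a subquery for AVG and a HAVING MIN(...) filter so the condition holds for every row in the group

Corrected query:
SELECT author FROM books GROUP BY author HAVING MIN(sold) > (SELECT AVG(sold) FROM books)

Result:
author
------
Atwood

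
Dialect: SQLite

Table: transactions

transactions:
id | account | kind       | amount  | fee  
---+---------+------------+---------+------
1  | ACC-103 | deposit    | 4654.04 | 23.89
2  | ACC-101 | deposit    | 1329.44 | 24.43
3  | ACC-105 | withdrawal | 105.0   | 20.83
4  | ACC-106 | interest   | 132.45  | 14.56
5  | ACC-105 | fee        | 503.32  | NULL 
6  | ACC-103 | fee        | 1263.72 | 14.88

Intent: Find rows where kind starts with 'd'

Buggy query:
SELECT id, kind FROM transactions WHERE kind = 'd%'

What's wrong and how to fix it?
Bug: '=' compares the literal string including the % character; pattern matching needs LIKE

Fix: Replace '=' with LIKE so 'd%' is treated as a pattern

Corrected query:
SELECT id, kind FROM transactions WHERE kind LIKE 'd%'

Result:
id | kind   
---+--------
1  | deposit
2  | deposit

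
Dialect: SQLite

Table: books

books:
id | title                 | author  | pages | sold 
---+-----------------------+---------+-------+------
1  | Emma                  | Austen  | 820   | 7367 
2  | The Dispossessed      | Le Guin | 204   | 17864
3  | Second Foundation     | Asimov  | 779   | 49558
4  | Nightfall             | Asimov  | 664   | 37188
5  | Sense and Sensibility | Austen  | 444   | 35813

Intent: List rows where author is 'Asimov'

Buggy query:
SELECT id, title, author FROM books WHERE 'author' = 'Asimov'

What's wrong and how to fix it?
Bug: 'author' in single quotes is a string literal, not the column; the comparison is literal-vs-literal and never true

Fix: Remove the quotes around the column name (or use double quotes for an identifier)

Corrected query:
SELECT id, title, author FROM books WHERE author = 'Asimov'

Result:
id | title             | author
---+-------------------+-------
3  | Second Foundation | Asimov
4  | Nightfall         | Asimov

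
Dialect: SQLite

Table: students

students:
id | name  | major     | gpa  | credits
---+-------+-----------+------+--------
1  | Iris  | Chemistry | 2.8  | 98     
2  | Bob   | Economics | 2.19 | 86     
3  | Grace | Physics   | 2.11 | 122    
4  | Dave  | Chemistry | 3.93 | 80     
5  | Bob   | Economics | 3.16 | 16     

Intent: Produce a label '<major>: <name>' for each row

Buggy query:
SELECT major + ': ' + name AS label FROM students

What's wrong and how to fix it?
Bug: '+' is numeric addition; on text columns SQLite converts them to 0 instead of concatenating

Fix: Replace + with || to concatenate text

Corrected query:
SELECT major || ': ' || name AS label FROM students

Result:
label          
---------------
Chemistry: Iris
Economics: Bob 
Physics: Grace 
Chemistry: Dave
Economics: Bob 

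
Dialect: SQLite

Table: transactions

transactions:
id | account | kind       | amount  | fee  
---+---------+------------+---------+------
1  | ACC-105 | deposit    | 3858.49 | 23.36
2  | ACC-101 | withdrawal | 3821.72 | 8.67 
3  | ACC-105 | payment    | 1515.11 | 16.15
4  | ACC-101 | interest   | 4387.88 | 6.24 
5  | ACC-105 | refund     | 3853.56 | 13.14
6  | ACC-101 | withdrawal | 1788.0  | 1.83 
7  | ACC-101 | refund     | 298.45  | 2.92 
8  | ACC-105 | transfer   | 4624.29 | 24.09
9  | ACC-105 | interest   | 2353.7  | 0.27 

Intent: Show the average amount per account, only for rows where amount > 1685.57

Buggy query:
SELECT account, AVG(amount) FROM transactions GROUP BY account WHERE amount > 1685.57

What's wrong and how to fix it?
Bug: WHERE cannot follow GROUP BY

Fix: Place WHERE between FROM and GROUP BY

Corrected query:
SELECT account, AVG(amount) FROM transactions WHERE amount > 1685.57 GROUP BY account

Result:
account | AVG(amount)
--------+------------
ACC-101 | 3332.533333
ACC-105 | 3672.51    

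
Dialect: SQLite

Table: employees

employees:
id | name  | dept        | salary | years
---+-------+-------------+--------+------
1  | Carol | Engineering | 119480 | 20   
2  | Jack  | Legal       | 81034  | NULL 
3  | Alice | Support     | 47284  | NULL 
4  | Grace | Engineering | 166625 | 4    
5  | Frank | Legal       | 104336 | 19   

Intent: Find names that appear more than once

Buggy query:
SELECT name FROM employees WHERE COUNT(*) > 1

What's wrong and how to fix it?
Bug: COUNT(*) is an aggregate and cannot be used in WHERE

Fix: Group first, then use HAVING for the count condition

Corrected query:
SELECT name FROM employees GROUP BY name HAVING COUNT(*) > 1

Result:
(no rows)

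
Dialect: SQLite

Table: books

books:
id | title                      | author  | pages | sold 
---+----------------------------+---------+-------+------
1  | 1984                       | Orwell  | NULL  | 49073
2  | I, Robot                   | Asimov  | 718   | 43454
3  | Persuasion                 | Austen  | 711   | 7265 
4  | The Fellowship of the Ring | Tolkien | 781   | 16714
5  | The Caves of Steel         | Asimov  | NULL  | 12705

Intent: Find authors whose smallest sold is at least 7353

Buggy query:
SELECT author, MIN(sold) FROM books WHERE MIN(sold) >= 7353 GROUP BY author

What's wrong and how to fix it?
Bug: Aggregates like MIN are computed per group after WHERE runs

Fix: Use HAVING for the per-group MIN condition

Corrected query:
SELECT author, MIN(sold) FROM books GROUP BY author HAVING MIN(sold) >= 7353

Result:
author  | MIN(sold)
--------+----------
Asimov  | 12705    
Orwell  | 49073    
Tolkien | 16714    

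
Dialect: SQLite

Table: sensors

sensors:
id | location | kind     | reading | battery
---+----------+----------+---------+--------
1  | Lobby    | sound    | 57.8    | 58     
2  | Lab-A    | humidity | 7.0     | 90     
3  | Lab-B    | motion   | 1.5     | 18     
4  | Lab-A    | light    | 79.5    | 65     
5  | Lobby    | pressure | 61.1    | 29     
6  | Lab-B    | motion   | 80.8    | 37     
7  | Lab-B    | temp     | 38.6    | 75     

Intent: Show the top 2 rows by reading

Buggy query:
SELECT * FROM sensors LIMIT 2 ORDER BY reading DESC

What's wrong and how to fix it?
Bug: LIMIT must come after ORDER BY

Fix: Sort with ORDER BY, then apply LIMIT

Corrected query:
SELECT * FROM sensors ORDER BY reading DESC LIMIT 2

Result:
id | location | kind   | reading | battery
---+----------+--------+---------+--------
6  | Lab-B    | motion | 80.8    | 37     
4  | Lab-A    | light  | 79.5    | 65     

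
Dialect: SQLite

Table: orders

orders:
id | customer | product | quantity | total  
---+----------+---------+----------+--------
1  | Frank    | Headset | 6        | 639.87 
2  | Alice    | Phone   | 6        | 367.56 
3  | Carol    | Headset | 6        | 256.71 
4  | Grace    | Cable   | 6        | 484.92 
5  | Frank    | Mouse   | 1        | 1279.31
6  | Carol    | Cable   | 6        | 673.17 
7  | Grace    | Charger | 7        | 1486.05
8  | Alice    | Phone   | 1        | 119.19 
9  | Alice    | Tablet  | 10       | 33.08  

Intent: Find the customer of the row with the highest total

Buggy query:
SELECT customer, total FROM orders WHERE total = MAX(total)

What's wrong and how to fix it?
Bug: MAX(total) is an aggregate and cannot be used directly in WHERE

Fix: Use a subquery: WHERE total = (SELECT MAX(total) FROM orders)

Corrected query:
SELECT customer, total FROM orders WHERE total = (SELECT MAX(total) FROM orders)

Result:
customer | total  
---------+--------
Grace    | 1486.05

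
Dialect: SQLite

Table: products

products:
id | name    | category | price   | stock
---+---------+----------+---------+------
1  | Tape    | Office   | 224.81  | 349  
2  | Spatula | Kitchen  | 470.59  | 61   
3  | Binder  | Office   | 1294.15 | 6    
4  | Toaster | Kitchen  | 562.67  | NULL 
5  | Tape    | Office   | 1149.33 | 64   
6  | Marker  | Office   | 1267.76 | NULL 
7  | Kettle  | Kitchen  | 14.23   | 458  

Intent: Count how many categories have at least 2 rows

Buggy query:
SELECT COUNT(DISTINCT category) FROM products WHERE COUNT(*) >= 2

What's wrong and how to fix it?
Bug: WHERE filters individual rows, not groups, so a group-level COUNT is invalid there

Fix: Group first with HAVING COUNT(*) >= 2, then COUNT the resulting groups

Corrected query:
SELECT COUNT(*) FROM (SELECT category FROM products GROUP BY category HAVING COUNT(*) >= 2)

Result:
COUNT(*)
--------
2       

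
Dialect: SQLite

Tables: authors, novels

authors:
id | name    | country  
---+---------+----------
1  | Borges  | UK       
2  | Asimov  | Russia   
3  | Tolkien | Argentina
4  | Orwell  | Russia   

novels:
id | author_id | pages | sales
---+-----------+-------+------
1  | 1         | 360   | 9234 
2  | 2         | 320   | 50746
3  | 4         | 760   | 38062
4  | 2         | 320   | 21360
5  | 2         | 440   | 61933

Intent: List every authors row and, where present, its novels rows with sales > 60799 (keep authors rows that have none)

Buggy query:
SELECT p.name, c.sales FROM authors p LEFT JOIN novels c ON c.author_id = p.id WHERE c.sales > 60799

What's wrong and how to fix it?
Bug: A WHERE condition on the right-hand table after LEFT JOIN drops unmatched parents

Fix: Move the right-table condition into the ON clause so unmatched parents are kept

Corrected query:
SELECT p.name, c.sales FROM authors p LEFT JOIN novels c ON c.author_id = p.id AND c.sales > 60799

Result:
name    | sales
--------+------
Borges  | NULL 
Asimov  | 61933
Tolkien | NULL 
Orwell  | NULL 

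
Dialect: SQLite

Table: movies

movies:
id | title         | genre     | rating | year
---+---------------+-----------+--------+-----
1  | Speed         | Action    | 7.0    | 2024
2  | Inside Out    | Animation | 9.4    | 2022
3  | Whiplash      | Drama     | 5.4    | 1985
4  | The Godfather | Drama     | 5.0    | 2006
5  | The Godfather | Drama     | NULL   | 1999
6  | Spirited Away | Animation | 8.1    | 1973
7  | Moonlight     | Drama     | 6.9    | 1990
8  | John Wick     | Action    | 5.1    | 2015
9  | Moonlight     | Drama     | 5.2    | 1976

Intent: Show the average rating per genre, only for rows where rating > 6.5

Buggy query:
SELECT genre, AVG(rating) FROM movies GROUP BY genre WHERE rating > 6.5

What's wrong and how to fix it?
Bug: Row-level WHERE must come before GROUP BY in the clause order

Fix: Place WHERE between FROM and GROUP BY

Corrected query:
SELECT genre, AVG(rating) FROM movies WHERE rating > 6.5 GROUP BY genre

Result:
genre     | AVG(rating)
----------+------------
Action    | 7          
Animation | 8.75       
Drama     | 6.9        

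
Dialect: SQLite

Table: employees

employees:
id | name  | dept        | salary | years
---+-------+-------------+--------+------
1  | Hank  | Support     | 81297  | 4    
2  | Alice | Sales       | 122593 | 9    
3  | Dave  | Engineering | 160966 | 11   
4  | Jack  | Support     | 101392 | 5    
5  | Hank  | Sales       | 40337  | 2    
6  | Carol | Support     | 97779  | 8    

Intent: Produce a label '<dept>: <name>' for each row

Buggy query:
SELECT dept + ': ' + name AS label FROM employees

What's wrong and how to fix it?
Bug: '+' is numeric addition; on text columns SQLite converts them to 0 instead of concatenating

Fix: Use the || operator for string concatenation

Corrected query:
SELECT dept || ': ' || name AS label FROM employees

Result:
label            
-----------------
Support: Hank    
Sales: Alice     
Engineering: Dave
Support: Jack    
Sales: Hank      
Support: Carol   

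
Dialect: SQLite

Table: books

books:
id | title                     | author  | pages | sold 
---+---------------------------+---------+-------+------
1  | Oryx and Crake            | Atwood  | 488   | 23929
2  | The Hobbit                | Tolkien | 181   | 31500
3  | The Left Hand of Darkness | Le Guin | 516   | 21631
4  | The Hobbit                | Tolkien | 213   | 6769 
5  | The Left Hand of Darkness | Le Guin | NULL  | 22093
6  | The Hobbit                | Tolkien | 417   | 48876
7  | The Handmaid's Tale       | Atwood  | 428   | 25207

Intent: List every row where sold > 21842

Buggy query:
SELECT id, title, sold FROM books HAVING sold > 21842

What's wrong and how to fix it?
Bug: HAVING filters the output of aggregation, but this query has no GROUP BY and no aggregate functions, so SQLite rejects it (HAVING clause on a non-aggregate query); the condition here is per row

Fix: Use WHERE for row-level filtering

Corrected query:
SELECT id, title, sold FROM books WHERE sold > 21842

Result:
id | title                     | sold 
---+---------------------------+------
1  | Oryx and Crake            | 23929
2  | The Hobbit                | 31500
5  | The Left Hand of Darkness | 22093
6  | The Hobbit                | 48876
7  | The Handmaid's Tale       | 25207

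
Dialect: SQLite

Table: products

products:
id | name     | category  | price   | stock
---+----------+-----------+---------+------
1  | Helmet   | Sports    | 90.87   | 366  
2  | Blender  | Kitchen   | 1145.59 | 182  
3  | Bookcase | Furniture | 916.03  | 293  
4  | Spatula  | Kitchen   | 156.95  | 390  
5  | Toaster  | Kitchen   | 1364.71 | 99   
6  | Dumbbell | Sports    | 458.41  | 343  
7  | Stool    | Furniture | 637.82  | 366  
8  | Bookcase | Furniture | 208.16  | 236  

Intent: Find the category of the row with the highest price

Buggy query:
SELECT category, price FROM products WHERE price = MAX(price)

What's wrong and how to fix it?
Bug: MAX(price) is an aggregate and cannot be used directly in WHERE

Fix: Wrap MAX in a scalar subquery so WHERE compares against a single value

Corrected query:
SELECT category, price FROM products WHERE price = (SELECT MAX(price) FROM products)

Result:
category | price  
---------+--------
Kitchen  | 1364.71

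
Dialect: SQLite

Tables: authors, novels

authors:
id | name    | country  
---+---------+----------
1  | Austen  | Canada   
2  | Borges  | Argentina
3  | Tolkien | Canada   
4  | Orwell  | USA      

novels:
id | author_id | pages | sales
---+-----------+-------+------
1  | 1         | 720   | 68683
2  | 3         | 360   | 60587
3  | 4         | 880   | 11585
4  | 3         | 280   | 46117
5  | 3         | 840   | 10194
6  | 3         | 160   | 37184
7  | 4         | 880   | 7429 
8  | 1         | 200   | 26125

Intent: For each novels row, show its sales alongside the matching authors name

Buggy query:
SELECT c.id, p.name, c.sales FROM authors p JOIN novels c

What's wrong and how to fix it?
Bug: JOIN with no ON clause produces a cartesian product; every novels row pairs with every authors row

Fix: Add ON c.author_id = p.id to the JOIN

Corrected query:
SELECT c.id, p.name, c.sales FROM authors p JOIN novels c ON c.author_id = p.id

Result:
id | name    | sales
---+---------+------
1  | Austen  | 68683
2  | Tolkien | 60587
3  | Orwell  | 11585
4  | Tolkien | 46117
5  | Tolkien | 10194
6  | Tolkien | 37184
7  | Orwell  | 7429 
8  | Austen  | 26125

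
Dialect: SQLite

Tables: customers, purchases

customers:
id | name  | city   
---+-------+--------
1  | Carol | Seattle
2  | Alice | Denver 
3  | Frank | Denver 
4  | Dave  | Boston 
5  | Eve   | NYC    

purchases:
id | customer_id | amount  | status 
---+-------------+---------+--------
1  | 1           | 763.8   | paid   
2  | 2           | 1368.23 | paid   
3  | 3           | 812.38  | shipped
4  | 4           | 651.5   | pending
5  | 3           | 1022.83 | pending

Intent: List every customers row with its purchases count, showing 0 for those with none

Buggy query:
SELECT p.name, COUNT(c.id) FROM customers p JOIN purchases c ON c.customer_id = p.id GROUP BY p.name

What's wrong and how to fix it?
Bug: An inner join excludes parents with zero children

Fix: Use LEFT JOIN so parents without children still appear (COUNT(c.id) gives 0)

Corrected query:
SELECT p.name, COUNT(c.id) FROM customers p LEFT JOIN purchases c ON c.customer_id = p.id GROUP BY p.name

Result:
name  | COUNT(c.id)
------+------------
Alice | 1          
Carol | 1          
Dave  | 1          
Eve   | 0          
Frank | 2          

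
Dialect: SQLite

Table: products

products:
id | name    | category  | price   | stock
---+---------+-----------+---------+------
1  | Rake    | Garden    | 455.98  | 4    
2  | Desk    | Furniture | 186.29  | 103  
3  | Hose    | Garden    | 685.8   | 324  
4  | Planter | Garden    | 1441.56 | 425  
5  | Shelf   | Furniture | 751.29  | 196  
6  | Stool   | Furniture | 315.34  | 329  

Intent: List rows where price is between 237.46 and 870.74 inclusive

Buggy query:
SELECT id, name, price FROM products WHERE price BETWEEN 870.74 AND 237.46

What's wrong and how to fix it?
Bug: The bounds are reversed; BETWEEN a AND b requires a <= b to match anything

Fix: Swap the bounds so the smaller value comes first

Corrected query:
SELECT id, name, price FROM products WHERE price BETWEEN 237.46 AND 870.74

Result:
id | name  | price 
---+-------+-------
1  | Rake  | 455.98
3  | Hose  | 685.8 
5  | Shelf | 751.29
6  | Stool | 315.34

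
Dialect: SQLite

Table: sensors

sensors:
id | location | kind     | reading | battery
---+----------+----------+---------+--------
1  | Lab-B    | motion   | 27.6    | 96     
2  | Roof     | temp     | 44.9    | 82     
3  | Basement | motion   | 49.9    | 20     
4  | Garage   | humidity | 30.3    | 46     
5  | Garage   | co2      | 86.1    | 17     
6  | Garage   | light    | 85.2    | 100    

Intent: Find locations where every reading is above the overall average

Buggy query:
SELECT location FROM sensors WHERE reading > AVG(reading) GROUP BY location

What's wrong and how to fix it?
Bug: WHERE evaluates per row before aggregation, so AVG() is unavailable

Fix: Compute the overall average in a scalar subquery and compare each group's MIN against it in HAVING

Corrected query:
SELECT location FROM sensors GROUP BY location HAVING MIN(reading) > (SELECT AVG(reading) FROM sensors)

Result:
(no rows)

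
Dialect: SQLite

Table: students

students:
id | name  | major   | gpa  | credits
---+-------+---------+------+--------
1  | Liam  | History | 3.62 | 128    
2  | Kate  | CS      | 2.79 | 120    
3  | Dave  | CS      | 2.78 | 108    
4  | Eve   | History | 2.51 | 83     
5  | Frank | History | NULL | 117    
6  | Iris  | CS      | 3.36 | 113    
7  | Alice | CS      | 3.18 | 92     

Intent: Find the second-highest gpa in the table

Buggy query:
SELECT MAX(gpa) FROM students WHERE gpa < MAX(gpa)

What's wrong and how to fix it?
Bug: The inner MAX is an aggregate inside WHERE, which is not allowed

Fix: Put the inner MAX in a scalar subquery

Corrected query:
SELECT MAX(gpa) FROM students WHERE gpa < (SELECT MAX(gpa) FROM students)

Result:
MAX(gpa)
--------
3.36    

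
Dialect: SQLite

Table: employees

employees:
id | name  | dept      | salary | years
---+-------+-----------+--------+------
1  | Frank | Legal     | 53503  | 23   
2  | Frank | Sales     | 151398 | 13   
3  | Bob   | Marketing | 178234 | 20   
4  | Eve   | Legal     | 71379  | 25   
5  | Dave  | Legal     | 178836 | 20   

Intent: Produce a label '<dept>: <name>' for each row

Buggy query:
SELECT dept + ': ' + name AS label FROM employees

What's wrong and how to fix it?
Bug: SQLite uses || for string concatenation; + coerces text to numbers (yielding 0)

Fix: Use the || operator for string concatenation

Corrected query:
SELECT dept || ': ' || name AS label FROM employees

Result:
label         
--------------
Legal: Frank  
Sales: Frank  
Marketing: Bob
Legal: Eve    
Legal: Dave   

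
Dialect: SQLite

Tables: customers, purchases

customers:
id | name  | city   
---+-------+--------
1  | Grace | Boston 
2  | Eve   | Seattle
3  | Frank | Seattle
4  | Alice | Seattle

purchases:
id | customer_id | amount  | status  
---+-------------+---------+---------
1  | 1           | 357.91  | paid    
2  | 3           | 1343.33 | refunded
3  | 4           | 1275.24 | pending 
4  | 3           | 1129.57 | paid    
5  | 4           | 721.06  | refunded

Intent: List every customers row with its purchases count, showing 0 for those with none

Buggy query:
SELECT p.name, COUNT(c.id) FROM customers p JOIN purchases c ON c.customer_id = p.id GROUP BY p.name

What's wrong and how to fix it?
Bug: INNER JOIN drops customers rows that have no matching purchases rows

Fix: Switch to LEFT JOIN to retain unmatched parent rows

Corrected query:
SELECT p.name, COUNT(c.id) FROM customers p LEFT JOIN purchases c ON c.customer_id = p.id GROUP BY p.name

Result:
name  | COUNT(c.id)
------+------------
Alice | 2          
Eve   | 0          
Frank | 2          
Grace | 1          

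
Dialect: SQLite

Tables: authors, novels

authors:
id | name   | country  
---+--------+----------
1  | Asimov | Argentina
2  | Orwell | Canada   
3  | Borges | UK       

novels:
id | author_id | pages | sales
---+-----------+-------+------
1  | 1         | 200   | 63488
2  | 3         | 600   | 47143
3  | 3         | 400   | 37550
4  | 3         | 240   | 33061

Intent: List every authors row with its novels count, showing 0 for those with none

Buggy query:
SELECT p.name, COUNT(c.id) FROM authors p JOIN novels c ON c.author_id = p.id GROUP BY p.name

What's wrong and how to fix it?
Bug: An inner join excludes parents with zero children

Fix: Use LEFT JOIN so parents without children still appear (COUNT(c.id) gives 0)

Corrected query:
SELECT p.name, COUNT(c.id) FROM authors p LEFT JOIN novels c ON c.author_id = p.id GROUP BY p.name

Result:
name   | COUNT(c.id)
-------+------------
Asimov | 1          
Borges | 3          
Orwell | 0          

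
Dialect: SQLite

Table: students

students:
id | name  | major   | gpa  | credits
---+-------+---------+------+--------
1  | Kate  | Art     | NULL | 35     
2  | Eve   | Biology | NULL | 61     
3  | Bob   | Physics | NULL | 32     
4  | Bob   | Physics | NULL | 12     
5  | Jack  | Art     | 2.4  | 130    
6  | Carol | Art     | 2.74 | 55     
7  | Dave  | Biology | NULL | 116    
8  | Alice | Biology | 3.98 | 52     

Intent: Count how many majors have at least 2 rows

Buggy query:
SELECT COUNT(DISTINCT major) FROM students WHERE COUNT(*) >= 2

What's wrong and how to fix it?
Bug: WHERE filters individual rows, not groups, so a group-level COUNT is invalid there

Fix: Use a subquery that GROUPs and filters with HAVING, then count its rows

Corrected query:
SELECT COUNT(*) FROM (SELECT major FROM students GROUP BY major HAVING COUNT(*) >= 2)

Result:
COUNT(*)
--------
3       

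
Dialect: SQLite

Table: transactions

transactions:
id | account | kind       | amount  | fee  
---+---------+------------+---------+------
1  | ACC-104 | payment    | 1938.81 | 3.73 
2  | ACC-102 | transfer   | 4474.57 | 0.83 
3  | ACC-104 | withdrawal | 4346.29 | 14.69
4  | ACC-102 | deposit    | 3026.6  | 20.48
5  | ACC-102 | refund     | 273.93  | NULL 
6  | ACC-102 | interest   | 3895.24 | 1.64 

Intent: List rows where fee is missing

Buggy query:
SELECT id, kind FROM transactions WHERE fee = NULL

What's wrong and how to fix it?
Bug: Comparing to NULL with '=' never matches; NULL = NULL is unknown, not true

Fix: Use IS NULL to test for NULL

Corrected query:
SELECT id, kind FROM transactions WHERE fee IS NULL

Result:
id | kind  
---+-------
5  | refund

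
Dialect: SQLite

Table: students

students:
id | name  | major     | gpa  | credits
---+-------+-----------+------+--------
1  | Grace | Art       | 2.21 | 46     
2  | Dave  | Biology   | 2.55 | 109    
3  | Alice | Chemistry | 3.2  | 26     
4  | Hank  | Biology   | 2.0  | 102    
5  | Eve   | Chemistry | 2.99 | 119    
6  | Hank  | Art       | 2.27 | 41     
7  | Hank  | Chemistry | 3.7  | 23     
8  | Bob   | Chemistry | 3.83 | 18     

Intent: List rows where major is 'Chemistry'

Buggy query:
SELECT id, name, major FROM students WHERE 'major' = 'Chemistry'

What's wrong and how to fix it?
Bug: 'major' in single quotes is a string literal, not the column; the comparison is literal-vs-literal and never true

Fix: Remove the quotes around the column name (or use double quotes for an identifier)

Corrected query:
SELECT id, name, major FROM students WHERE major = 'Chemistry'

Result:
id | name  | major    
---+-------+----------
3  | Alice | Chemistry
5  | Eve   | Chemistry
7  | Hank  | Chemistry
8  | Bob   | Chemistry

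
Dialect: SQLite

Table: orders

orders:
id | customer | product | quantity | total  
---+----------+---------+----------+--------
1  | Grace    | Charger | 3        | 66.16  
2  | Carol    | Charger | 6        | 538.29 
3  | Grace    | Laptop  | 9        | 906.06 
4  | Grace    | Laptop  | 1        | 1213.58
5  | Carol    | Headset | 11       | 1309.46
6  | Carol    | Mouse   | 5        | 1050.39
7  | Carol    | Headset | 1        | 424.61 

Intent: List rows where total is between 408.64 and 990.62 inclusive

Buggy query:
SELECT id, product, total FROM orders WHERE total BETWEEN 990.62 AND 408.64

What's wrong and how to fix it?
Bug: BETWEEN expects the lower bound first; with 990.62 AND 408.64 the range is empty

Fix: Swap the bounds so the smaller value comes first

Corrected query:
SELECT id, product, total FROM orders WHERE total BETWEEN 408.64 AND 990.62

Result:
id | product | total 
---+---------+-------
2  | Charger | 538.29
3  | Laptop  | 906.06
7  | Headset | 424.61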